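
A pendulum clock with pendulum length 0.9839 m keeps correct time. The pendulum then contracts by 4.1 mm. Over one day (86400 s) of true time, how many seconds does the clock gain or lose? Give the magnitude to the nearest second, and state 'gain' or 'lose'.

gain 181 s

T ∝ √L, so T'/T = √(0.97980/0.9839) = 0.997914.
In 86400 s of true time the clock registers 86400/0.997914 = 86580.6 s, so it gains 181 s.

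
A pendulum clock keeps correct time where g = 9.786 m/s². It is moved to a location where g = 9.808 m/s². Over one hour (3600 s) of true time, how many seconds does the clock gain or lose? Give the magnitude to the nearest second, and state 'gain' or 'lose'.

The clock's period scales as T ∝ 1/√g, so T'/T = √(9.786/9.808) = 0.998878.
In 3600 s of true time the clock registers 3600/0.998878 = 3604.0 s, so it gains 4 s.

gain 4 s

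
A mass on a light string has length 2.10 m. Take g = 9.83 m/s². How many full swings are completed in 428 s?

T = 2π√(L/g) = 2π√(2.10/9.83) = 2.904 s.
Number of complete oscillations = ⌊428/2.904⌋ = ⌊147.4⌋ = 147.

147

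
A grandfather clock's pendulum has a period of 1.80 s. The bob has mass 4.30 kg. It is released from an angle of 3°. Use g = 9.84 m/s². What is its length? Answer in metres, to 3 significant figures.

From T = 2π√(L/g), L = gT²/(4π²) = 9.84 × 1.800²/(4π²) = 0.808 m.

0.808 m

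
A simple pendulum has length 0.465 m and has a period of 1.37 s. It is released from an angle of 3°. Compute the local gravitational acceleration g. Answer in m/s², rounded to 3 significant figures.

From T = 2π√(L/g), g = 4π²L/T² = 4π² × 0.465/1.370² = 9.78 m/s².

9.78 m/s²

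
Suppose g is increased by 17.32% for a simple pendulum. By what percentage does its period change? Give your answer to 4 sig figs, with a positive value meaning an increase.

T ∝ 1/√g, so T'/T = 1/√(1.1732) = 0.92324.
Percentage change in T = (0.92324 − 1) × 100% = -7.676%.

-7.676%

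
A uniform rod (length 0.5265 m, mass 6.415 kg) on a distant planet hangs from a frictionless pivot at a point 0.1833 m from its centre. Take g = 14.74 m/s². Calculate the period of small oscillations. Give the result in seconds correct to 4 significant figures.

For a physical pendulum T = 2π√(I/(mgd)), with d = 0.18330 m from pivot to centre of mass.
I_cm = mL²/12 = 6.415 × 0.5265²/12 = 0.14819 kg·m²; I = I_cm + md² = 0.14819 + 6.415 × 0.18330² = 0.36372 kg·m².
T = 2π√(0.36372/(6.415 × 14.74 × 0.18330)) = 0.9102 s.

0.9102 s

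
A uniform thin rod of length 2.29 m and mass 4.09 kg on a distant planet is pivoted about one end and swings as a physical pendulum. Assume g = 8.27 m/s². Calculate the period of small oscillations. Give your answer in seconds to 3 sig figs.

For a physical pendulum T = 2π√(I/(mgd)), with d = 1.145 m from pivot to centre of mass.
I_cm = mL²/12 = 4.09 × 2.29²/12 = 1.787 kg·m²; I = I_cm + md² = 1.787 + 4.09 × 1.145² = 7.149 kg·m².
T = 2π√(7.149/(4.09 × 8.27 × 1.145)) = 2.70 s.

2.70 s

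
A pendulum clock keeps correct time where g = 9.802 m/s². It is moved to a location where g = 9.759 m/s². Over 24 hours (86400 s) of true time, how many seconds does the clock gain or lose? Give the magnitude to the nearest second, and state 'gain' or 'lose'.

The clock's period scales as T ∝ 1/√g, so T'/T = √(9.802/9.759) = 1.00220.
In 86400 s of true time the clock registers 86400/1.00220 = 86210.3 s, so it loses 190 s.

lose 190 s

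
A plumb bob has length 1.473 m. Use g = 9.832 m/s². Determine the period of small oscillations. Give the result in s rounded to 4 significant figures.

2.432 s

T = 2π√(L/g) = 2π√(1.473/9.832) = 2π × 0.38706 = 2.432 s.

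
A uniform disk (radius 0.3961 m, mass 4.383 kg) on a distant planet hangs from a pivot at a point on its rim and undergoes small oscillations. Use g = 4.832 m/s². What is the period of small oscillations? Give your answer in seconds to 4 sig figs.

2.203 s

I_cm = ½mr² = 0.34384 kg·m². The pivot is at distance d = 0.3961 m from the centre of mass.
By the parallel-axis theorem, I = I_cm + md² = 0.34384 + 0.68767 = 1.0315 kg·m².
T = 2π√(I/(mgd)) = 2π√(1.0315/(4.383 × 4.832 × 0.3961)) = 2.203 s.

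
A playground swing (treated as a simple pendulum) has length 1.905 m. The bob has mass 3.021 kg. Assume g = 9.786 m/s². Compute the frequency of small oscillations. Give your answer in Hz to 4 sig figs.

0.3607 Hz

T = 2π√(L/g) = 2π√(1.905/9.786) = 2.7722 s, so f = 1/T = 0.3607 Hz.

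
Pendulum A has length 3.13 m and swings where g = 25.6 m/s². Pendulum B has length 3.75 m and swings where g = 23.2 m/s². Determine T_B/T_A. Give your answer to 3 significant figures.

1.15

T = 2π√(L/g), so T_B/T_A = √((L_B/g_B)/(L_A/g_A)) = √((3.75/23.2)/(3.13/25.6)) = 1.15.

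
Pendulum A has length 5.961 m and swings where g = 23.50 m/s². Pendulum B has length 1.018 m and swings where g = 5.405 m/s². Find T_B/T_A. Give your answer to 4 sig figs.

0.8617

T = 2π√(L/g), so T_B/T_A = √((L_B/g_B)/(L_A/g_A)) = √((1.018/5.405)/(5.961/23.50)) = 0.8617.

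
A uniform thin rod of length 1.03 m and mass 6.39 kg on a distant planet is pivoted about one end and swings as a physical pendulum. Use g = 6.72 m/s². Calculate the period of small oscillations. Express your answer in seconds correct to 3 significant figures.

For a physical pendulum T = 2π√(I/(mgd)), with d = 0.5150 m from pivot to centre of mass.
I_cm = mL²/12 = 6.39 × 1.03²/12 = 0.5649 kg·m²; I = I_cm + md² = 0.5649 + 6.39 × 0.5150² = 2.260 kg·m².
T = 2π√(2.260/(6.39 × 6.72 × 0.5150)) = 2.01 s.

2.01 s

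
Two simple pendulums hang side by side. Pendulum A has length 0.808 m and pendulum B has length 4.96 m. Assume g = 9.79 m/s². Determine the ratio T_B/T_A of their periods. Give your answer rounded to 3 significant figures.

T ∝ √L, so T_B/T_A = √(L_B/L_A) = √(4.96/0.808) = 2.48.

2.48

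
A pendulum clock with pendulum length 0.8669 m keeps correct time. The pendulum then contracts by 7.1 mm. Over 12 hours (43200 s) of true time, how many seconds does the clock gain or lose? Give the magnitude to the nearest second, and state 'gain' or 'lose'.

T ∝ √L, so T'/T = √(0.85980/0.8669) = 0.995897.
In 43200 s of true time the clock registers 43200/0.995897 = 43378.0 s, so it gains 178 s.

gain 178 s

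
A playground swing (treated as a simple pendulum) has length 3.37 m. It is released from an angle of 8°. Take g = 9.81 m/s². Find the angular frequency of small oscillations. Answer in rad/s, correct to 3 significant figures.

ω = √(g/L) = √(9.81/3.37) = 1.71 rad/s.

1.71 rad/s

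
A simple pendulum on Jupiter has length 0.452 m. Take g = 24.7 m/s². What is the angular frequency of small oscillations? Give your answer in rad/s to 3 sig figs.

7.39 rad/s

ω = √(g/L) = √(24.7/0.452) = 7.39 rad/s.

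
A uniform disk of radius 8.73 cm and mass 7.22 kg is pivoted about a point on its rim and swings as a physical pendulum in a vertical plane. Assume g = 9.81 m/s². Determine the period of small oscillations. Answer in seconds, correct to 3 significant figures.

0.726 s

I_cm = ½mr² = 0.02751 kg·m². The pivot is at distance d = 0.0873 m from the centre of mass.
By the parallel-axis theorem, I = I_cm + md² = 0.02751 + 0.05503 = 0.08254 kg·m².
T = 2π√(I/(mgd)) = 2π√(0.08254/(7.22 × 9.81 × 0.0873)) = 0.726 s.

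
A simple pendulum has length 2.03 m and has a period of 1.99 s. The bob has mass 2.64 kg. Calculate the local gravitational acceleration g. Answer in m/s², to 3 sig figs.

From T = 2π√(L/g), g = 4π²L/T² = 4π² × 2.03/1.990² = 20.2 m/s².

20.2 m/s²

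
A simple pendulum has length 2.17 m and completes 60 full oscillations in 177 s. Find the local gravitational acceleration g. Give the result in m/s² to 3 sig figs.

T = 177/60 = 2.950 s.
From T = 2π√(L/g), g = 4π²L/T² = 4π² × 2.17/2.950² = 9.84 m/s².

9.84 m/s²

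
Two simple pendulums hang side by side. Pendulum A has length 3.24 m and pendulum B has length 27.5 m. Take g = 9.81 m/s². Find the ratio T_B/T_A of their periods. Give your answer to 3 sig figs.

2.91

T ∝ √L, so T_B/T_A = √(L_B/L_A) = √(27.5/3.24) = 2.91.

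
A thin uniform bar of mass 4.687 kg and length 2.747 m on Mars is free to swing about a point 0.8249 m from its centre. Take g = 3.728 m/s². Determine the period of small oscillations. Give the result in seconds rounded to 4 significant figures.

4.100 s

For a physical pendulum T = 2π√(I/(mgd)), with d = 0.82490 m from pivot to centre of mass.
I_cm = mL²/12 = 4.687 × 2.747²/12 = 2.9473 kg·m²; I = I_cm + md² = 2.9473 + 4.687 × 0.82490² = 6.1367 kg·m².
T = 2π√(6.1367/(4.687 × 3.728 × 0.82490)) = 4.100 s.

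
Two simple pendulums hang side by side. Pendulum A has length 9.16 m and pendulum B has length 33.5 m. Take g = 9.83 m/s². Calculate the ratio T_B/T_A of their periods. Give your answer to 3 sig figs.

1.91

T ∝ √L, so T_B/T_A = √(L_B/L_A) = √(33.5/9.16) = 1.91.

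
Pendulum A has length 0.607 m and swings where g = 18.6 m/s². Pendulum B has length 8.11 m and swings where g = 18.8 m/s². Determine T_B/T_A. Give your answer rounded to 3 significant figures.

3.64

T = 2π√(L/g), so T_B/T_A = √((L_B/g_B)/(L_A/g_A)) = √((8.11/18.8)/(0.607/18.6)) = 3.64.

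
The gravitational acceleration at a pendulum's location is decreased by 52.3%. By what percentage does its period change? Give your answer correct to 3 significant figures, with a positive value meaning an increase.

T ∝ 1/√g, so T'/T = 1/√(0.4770) = 1.448.
Percentage change in T = (1.448 − 1) × 100% = 44.8%.

44.8%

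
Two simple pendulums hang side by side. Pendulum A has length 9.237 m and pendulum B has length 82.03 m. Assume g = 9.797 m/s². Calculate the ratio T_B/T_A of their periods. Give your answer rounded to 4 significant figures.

2.980

T ∝ √L, so T_B/T_A = √(L_B/L_A) = √(82.03/9.237) = 2.980.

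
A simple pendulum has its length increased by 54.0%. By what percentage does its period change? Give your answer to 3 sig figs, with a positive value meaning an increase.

T ∝ √L, so T'/T = √(1.540) = 1.241.
Percentage change in T = (1.241 − 1) × 100% = 24.1%.

24.1%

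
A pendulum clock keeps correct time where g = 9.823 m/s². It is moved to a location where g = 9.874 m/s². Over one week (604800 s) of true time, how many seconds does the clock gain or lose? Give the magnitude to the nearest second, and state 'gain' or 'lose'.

gain 1568 s

The clock's period scales as T ∝ 1/√g, so T'/T = √(9.823/9.874) = 0.997414.
In 604800 s of true time the clock registers 604800/0.997414 = 606368.0 s, so it gains 1568 s.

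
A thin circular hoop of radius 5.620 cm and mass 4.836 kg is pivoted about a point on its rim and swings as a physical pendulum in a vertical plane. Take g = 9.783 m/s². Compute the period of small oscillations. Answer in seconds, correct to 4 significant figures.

I_cm = mr² = 0.015274 kg·m². The pivot is at distance d = 0.05620 m from the centre of mass.
By the parallel-axis theorem, I = I_cm + md² = 0.015274 + 0.015274 = 0.030548 kg·m².
T = 2π√(I/(mgd)) = 2π√(0.030548/(4.836 × 9.783 × 0.05620)) = 0.6735 s.

0.6735 s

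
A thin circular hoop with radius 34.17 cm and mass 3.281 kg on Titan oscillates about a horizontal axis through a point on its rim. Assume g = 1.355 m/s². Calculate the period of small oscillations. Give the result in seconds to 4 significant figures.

I_cm = mr² = 0.38309 kg·m². The pivot is at distance d = 0.3417 m from the centre of mass.
By the parallel-axis theorem, I = I_cm + md² = 0.38309 + 0.38309 = 0.76617 kg·m².
T = 2π√(I/(mgd)) = 2π√(0.76617/(3.281 × 1.355 × 0.3417)) = 4.462 s.

4.462 s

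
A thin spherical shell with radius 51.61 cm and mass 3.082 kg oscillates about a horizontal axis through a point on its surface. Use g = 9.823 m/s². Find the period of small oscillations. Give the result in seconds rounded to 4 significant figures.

1.859 s

I_cm = (2/3)mr² = 0.54728 kg·m². The pivot is at distance d = 0.5161 m from the centre of mass.
By the parallel-axis theorem, I = I_cm + md² = 0.54728 + 0.82092 = 1.3682 kg·m².
T = 2π√(I/(mgd)) = 2π√(1.3682/(3.082 × 9.823 × 0.5161)) = 1.859 s.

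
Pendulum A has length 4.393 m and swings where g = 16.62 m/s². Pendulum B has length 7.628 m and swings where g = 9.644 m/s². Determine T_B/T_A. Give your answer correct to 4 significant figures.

T = 2π√(L/g), so T_B/T_A = √((L_B/g_B)/(L_A/g_A)) = √((7.628/9.644)/(4.393/16.62)) = 1.730.

1.730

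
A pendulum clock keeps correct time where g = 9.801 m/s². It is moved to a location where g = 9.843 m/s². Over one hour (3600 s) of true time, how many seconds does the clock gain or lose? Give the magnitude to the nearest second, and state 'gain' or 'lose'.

gain 8 s

The clock's period scales as T ∝ 1/√g, so T'/T = √(9.801/9.843) = 0.997864.
In 3600 s of true time the clock registers 3600/0.997864 = 3607.7 s, so it gains 8 s.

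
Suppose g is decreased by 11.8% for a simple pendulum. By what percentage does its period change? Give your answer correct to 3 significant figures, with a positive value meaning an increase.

6.48%

T ∝ 1/√g, so T'/T = 1/√(0.8820) = 1.065.
Percentage change in T = (1.065 − 1) × 100% = 6.48%.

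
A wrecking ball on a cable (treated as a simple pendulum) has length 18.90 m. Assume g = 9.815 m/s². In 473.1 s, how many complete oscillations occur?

T = 2π√(L/g) = 2π√(18.90/9.815) = 8.7190 s.
Number of complete oscillations = ⌊473.1/8.7190⌋ = ⌊54.261⌋ = 54.

54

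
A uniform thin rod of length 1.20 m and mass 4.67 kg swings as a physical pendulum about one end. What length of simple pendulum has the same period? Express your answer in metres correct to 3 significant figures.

0.800 m

The equivalent simple-pendulum length is L_eq = I/(md), where I is about the pivot and d = 0.6000 m.
I_cm = (1/12)mL² = 0.5604 kg·m², so I = I_cm + md² = 0.5604 + 1.681 = 2.242 kg·m².
L_eq = 2.242/(4.67 × 0.6000) = 0.800 m.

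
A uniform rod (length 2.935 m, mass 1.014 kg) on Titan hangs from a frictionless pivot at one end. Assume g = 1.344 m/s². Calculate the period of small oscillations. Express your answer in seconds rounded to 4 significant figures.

For a physical pendulum T = 2π√(I/(mgd)), with d = 1.4675 m from pivot to centre of mass.
I_cm = mL²/12 = 1.014 × 2.935²/12 = 0.72790 kg·m²; I = I_cm + md² = 0.72790 + 1.014 × 1.4675² = 2.9116 kg·m².
T = 2π√(2.9116/(1.014 × 1.344 × 1.4675)) = 7.581 s.

7.581 s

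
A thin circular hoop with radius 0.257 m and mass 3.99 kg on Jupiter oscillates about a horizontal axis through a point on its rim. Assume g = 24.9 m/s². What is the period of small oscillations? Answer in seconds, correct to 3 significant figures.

I_cm = mr² = 0.2635 kg·m². The pivot is at distance d = 0.257 m from the centre of mass.
By the parallel-axis theorem, I = I_cm + md² = 0.2635 + 0.2635 = 0.5271 kg·m².
T = 2π√(I/(mgd)) = 2π√(0.5271/(3.99 × 24.9 × 0.257)) = 0.903 s.

0.903 s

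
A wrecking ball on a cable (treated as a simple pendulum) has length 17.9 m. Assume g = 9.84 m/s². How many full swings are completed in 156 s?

T = 2π√(L/g) = 2π√(17.9/9.84) = 8.474 s.
Number of complete oscillations = ⌊156/8.474⌋ = ⌊18.41⌋ = 18.

18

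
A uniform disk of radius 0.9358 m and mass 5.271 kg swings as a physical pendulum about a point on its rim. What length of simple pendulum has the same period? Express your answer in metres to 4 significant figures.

The equivalent simple-pendulum length is L_eq = I/(md), where I is about the pivot and d = 0.93580 m.
I_cm = ½mR² = 2.3080 kg·m², so I = I_cm + md² = 2.3080 + 4.6159 = 6.9239 kg·m².
L_eq = 6.9239/(5.271 × 0.93580) = 1.404 m.

1.404 m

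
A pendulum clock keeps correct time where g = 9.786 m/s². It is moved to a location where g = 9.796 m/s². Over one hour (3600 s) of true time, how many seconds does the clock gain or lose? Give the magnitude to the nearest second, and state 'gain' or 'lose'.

The clock's period scales as T ∝ 1/√g, so T'/T = √(9.786/9.796) = 0.999489.
In 3600 s of true time the clock registers 3600/0.999489 = 3601.8 s, so it gains 2 s.

gain 2 s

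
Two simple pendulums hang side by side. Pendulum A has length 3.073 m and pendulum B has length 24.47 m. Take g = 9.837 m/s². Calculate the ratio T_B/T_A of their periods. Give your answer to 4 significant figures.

2.822

T ∝ √L, so T_B/T_A = √(L_B/L_A) = √(24.47/3.073) = 2.822.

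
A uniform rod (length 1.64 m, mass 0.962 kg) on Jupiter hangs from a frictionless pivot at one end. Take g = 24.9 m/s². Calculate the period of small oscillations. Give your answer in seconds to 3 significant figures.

For a physical pendulum T = 2π√(I/(mgd)), with d = 0.8200 m from pivot to centre of mass.
I_cm = mL²/12 = 0.962 × 1.64²/12 = 0.2156 kg·m²; I = I_cm + md² = 0.2156 + 0.962 × 0.8200² = 0.8625 kg·m².
T = 2π√(0.8625/(0.962 × 24.9 × 0.8200)) = 1.32 s.

1.32 s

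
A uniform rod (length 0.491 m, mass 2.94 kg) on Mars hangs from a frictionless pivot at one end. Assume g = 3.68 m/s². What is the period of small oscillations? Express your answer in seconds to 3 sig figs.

1.87 s

For a physical pendulum T = 2π√(I/(mgd)), with d = 0.2455 m from pivot to centre of mass.
I_cm = mL²/12 = 2.94 × 0.491²/12 = 0.05906 kg·m²; I = I_cm + md² = 0.05906 + 2.94 × 0.2455² = 0.2363 kg·m².
T = 2π√(0.2363/(2.94 × 3.68 × 0.2455)) = 1.87 s.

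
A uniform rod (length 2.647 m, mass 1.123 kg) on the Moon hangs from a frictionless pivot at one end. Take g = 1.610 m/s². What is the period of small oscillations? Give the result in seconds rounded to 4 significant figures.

6.578 s

For a physical pendulum T = 2π√(I/(mgd)), with d = 1.3235 m from pivot to centre of mass.
I_cm = mL²/12 = 1.123 × 2.647²/12 = 0.65570 kg·m²; I = I_cm + md² = 0.65570 + 1.123 × 1.3235² = 2.6228 kg·m².
T = 2π√(2.6228/(1.123 × 1.610 × 1.3235)) = 6.578 s.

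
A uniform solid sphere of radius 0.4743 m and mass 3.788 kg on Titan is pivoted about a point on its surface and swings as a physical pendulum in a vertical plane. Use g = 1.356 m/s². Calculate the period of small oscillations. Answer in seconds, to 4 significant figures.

4.397 s

I_cm = (2/5)mr² = 0.34086 kg·m². The pivot is at distance d = 0.4743 m from the centre of mass.
By the parallel-axis theorem, I = I_cm + md² = 0.34086 + 0.85215 = 1.1930 kg·m².
T = 2π√(I/(mgd)) = 2π√(1.1930/(3.788 × 1.356 × 0.4743)) = 4.397 s.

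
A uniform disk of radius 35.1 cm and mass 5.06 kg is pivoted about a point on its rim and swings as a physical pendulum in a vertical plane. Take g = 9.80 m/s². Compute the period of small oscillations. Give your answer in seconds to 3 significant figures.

1.46 s

I_cm = ½mr² = 0.3117 kg·m². The pivot is at distance d = 0.351 m from the centre of mass.
By the parallel-axis theorem, I = I_cm + md² = 0.3117 + 0.6234 = 0.9351 kg·m².
T = 2π√(I/(mgd)) = 2π√(0.9351/(5.06 × 9.80 × 0.351)) = 1.46 s.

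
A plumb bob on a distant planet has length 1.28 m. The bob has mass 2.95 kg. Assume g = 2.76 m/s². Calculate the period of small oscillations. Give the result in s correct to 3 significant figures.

4.28 s

T = 2π√(L/g) = 2π√(1.28/2.76) = 2π × 0.6810 = 4.28 s.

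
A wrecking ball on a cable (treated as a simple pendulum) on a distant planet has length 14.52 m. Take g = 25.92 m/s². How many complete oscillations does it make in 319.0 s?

T = 2π√(L/g) = 2π√(14.52/25.92) = 4.7027 s.
Number of complete oscillations = ⌊319.0/4.7027⌋ = ⌊67.834⌋ = 67.

67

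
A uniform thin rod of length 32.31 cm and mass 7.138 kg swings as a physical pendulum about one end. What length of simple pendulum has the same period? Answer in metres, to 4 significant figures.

0.2154 m

The equivalent simple-pendulum length is L_eq = I/(md), where I is about the pivot and d = 0.16155 m.
I_cm = (1/12)mL² = 0.062097 kg·m², so I = I_cm + md² = 0.062097 + 0.18629 = 0.24839 kg·m².
L_eq = 0.24839/(7.138 × 0.16155) = 0.2154 m.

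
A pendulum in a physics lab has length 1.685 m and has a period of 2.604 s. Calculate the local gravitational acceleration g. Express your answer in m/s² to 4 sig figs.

From T = 2π√(L/g), g = 4π²L/T² = 4π² × 1.685/2.6040² = 9.810 m/s².

9.810 m/s²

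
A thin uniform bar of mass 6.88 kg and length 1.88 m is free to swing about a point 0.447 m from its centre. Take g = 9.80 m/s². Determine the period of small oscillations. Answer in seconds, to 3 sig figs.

2.11 s

For a physical pendulum T = 2π√(I/(mgd)), with d = 0.4470 m from pivot to centre of mass.
I_cm = mL²/12 = 6.88 × 1.88²/12 = 2.026 kg·m²; I = I_cm + md² = 2.026 + 6.88 × 0.4470² = 3.401 kg·m².
T = 2π√(3.401/(6.88 × 9.80 × 0.4470)) = 2.11 s.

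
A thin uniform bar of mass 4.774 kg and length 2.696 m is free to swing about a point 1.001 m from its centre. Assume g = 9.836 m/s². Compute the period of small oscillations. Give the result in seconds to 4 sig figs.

For a physical pendulum T = 2π√(I/(mgd)), with d = 1.0010 m from pivot to centre of mass.
I_cm = mL²/12 = 4.774 × 2.696²/12 = 2.8916 kg·m²; I = I_cm + md² = 2.8916 + 4.774 × 1.0010² = 7.6752 kg·m².
T = 2π√(7.6752/(4.774 × 9.836 × 1.0010)) = 2.539 s.

2.539 s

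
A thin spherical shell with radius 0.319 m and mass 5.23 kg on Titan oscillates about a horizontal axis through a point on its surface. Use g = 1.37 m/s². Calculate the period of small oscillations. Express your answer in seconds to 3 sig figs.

I_cm = (2/3)mr² = 0.3548 kg·m². The pivot is at distance d = 0.319 m from the centre of mass.
By the parallel-axis theorem, I = I_cm + md² = 0.3548 + 0.5322 = 0.8870 kg·m².
T = 2π√(I/(mgd)) = 2π√(0.8870/(5.23 × 1.37 × 0.319)) = 3.91 s.

3.91 s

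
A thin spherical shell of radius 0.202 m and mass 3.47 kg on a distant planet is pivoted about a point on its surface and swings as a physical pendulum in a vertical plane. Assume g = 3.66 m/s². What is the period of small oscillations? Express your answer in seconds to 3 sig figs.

I_cm = (2/3)mr² = 0.09439 kg·m². The pivot is at distance d = 0.202 m from the centre of mass.
By the parallel-axis theorem, I = I_cm + md² = 0.09439 + 0.1416 = 0.2360 kg·m².
T = 2π√(I/(mgd)) = 2π√(0.2360/(3.47 × 3.66 × 0.202)) = 1.91 s.

1.91 s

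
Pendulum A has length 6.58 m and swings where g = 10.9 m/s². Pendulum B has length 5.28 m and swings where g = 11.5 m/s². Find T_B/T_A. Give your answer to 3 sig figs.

T = 2π√(L/g), so T_B/T_A = √((L_B/g_B)/(L_A/g_A)) = √((5.28/11.5)/(6.58/10.9)) = 0.872.

0.872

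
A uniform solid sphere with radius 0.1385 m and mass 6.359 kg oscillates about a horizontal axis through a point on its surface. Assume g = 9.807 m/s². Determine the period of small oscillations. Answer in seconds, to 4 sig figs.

I_cm = (2/5)mr² = 0.048792 kg·m². The pivot is at distance d = 0.1385 m from the centre of mass.
By the parallel-axis theorem, I = I_cm + md² = 0.048792 + 0.12198 = 0.17077 kg·m².
T = 2π√(I/(mgd)) = 2π√(0.17077/(6.359 × 9.807 × 0.1385)) = 0.8835 s.

0.8835 s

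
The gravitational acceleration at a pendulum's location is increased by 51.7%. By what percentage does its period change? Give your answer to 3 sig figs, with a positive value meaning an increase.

T ∝ 1/√g, so T'/T = 1/√(1.517) = 0.8119.
Percentage change in T = (0.8119 − 1) × 100% = -18.8%.

-18.8%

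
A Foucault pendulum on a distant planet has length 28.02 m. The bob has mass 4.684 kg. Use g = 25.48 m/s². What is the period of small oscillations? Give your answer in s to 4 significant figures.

6.589 s

T = 2π√(L/g) = 2π√(28.02/25.48) = 2π × 1.0487 = 6.589 s.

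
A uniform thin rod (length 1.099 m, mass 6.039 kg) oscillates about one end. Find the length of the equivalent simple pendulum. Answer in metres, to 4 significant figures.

The equivalent simple-pendulum length is L_eq = I/(md), where I is about the pivot and d = 0.54950 m.
I_cm = (1/12)mL² = 0.60783 kg·m², so I = I_cm + md² = 0.60783 + 1.8235 = 2.4313 kg·m².
L_eq = 2.4313/(6.039 × 0.54950) = 0.7327 m.

0.7327 m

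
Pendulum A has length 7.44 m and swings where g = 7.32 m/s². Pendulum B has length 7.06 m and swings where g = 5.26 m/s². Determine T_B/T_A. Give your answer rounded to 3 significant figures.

T = 2π√(L/g), so T_B/T_A = √((L_B/g_B)/(L_A/g_A)) = √((7.06/5.26)/(7.44/7.32)) = 1.15.

1.15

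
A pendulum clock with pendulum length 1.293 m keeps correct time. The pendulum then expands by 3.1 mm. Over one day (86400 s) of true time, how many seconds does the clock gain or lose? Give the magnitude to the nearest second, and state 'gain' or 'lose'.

lose 103 s

T ∝ √L, so T'/T = √(1.29610/1.293) = 1.00120.
In 86400 s of true time the clock registers 86400/1.00120 = 86296.6 s, so it loses 103 s.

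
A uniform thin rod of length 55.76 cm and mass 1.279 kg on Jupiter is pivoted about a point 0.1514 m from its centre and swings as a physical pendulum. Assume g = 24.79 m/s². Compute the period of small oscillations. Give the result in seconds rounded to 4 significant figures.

0.7167 s

For a physical pendulum T = 2π√(I/(mgd)), with d = 0.15140 m from pivot to centre of mass.
I_cm = mL²/12 = 1.279 × 0.5576²/12 = 0.033139 kg·m²; I = I_cm + md² = 0.033139 + 1.279 × 0.15140² = 0.062456 kg·m².
T = 2π√(0.062456/(1.279 × 24.79 × 0.15140)) = 0.7167 s.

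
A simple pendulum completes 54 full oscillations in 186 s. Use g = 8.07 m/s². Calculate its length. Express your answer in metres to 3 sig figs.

2.43 m

T = 186/54 = 3.444 s.
From T = 2π√(L/g), L = gT²/(4π²) = 8.07 × 3.444²/(4π²) = 2.43 m.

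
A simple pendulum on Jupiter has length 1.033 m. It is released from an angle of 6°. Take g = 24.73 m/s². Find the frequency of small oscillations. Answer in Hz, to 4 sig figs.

0.7787 Hz

T = 2π√(L/g) = 2π√(1.033/24.73) = 1.2842 s, so f = 1/T = 0.7787 Hz.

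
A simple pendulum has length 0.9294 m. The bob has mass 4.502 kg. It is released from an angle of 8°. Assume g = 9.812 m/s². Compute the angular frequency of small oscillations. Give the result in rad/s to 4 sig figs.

ω = √(g/L) = √(9.812/0.9294) = 3.249 rad/s.

3.249 rad/s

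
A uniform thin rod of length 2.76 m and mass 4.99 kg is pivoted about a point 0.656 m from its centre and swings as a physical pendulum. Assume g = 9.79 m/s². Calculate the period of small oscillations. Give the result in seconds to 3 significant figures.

2.56 s

For a physical pendulum T = 2π√(I/(mgd)), with d = 0.6560 m from pivot to centre of mass.
I_cm = mL²/12 = 4.99 × 2.76²/12 = 3.168 kg·m²; I = I_cm + md² = 3.168 + 4.99 × 0.6560² = 5.315 kg·m².
T = 2π√(5.315/(4.99 × 9.79 × 0.6560)) = 2.56 s.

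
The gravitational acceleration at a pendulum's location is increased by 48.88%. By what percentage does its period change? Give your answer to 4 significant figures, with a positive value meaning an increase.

T ∝ 1/√g, so T'/T = 1/√(1.4888) = 0.81956.
Percentage change in T = (0.81956 − 1) × 100% = -18.04%.

-18.04%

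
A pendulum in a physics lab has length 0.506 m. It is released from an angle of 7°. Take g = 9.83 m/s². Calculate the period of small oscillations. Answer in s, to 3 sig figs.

T = 2π√(L/g) = 2π√(0.506/9.83) = 2π × 0.2269 = 1.43 s.

1.43 s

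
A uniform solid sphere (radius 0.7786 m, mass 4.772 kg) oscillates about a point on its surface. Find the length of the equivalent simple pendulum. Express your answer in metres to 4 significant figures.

The equivalent simple-pendulum length is L_eq = I/(md), where I is about the pivot and d = 0.77860 m.
I_cm = (2/5)mR² = 1.1571 kg·m², so I = I_cm + md² = 1.1571 + 2.8929 = 4.0500 kg·m².
L_eq = 4.0500/(4.772 × 0.77860) = 1.090 m.

1.090 m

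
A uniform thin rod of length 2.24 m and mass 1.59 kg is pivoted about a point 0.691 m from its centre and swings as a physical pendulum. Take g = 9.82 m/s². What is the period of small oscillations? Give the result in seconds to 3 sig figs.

For a physical pendulum T = 2π√(I/(mgd)), with d = 0.6910 m from pivot to centre of mass.
I_cm = mL²/12 = 1.59 × 2.24²/12 = 0.6648 kg·m²; I = I_cm + md² = 0.6648 + 1.59 × 0.6910² = 1.424 kg·m².
T = 2π√(1.424/(1.59 × 9.82 × 0.6910)) = 2.28 s.

2.28 s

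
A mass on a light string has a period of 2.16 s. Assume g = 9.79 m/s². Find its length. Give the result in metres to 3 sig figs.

1.16 m

From T = 2π√(L/g), L = gT²/(4π²) = 9.79 × 2.160²/(4π²) = 1.16 m.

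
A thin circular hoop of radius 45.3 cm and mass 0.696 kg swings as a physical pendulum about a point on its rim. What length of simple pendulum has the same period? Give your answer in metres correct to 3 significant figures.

The equivalent simple-pendulum length is L_eq = I/(md), where I is about the pivot and d = 0.4530 m.
I_cm = mR² = 0.1428 kg·m², so I = I_cm + md² = 0.1428 + 0.1428 = 0.2857 kg·m².
L_eq = 0.2857/(0.696 × 0.4530) = 0.906 m.

0.906 m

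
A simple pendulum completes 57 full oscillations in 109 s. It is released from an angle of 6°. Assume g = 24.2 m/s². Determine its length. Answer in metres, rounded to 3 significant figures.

2.24 m

T = 109/57 = 1.912 s.
From T = 2π√(L/g), L = gT²/(4π²) = 24.2 × 1.912²/(4π²) = 2.24 m.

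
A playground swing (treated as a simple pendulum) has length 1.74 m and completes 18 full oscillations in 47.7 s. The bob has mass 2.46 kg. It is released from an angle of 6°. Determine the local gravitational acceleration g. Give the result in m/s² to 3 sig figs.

9.78 m/s²

T = 47.7/18 = 2.650 s.
From T = 2π√(L/g), g = 4π²L/T² = 4π² × 1.74/2.650² = 9.78 m/s².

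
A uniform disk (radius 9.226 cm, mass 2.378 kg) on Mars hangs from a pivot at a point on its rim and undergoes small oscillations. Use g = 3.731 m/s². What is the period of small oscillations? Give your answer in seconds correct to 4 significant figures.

I_cm = ½mr² = 0.010121 kg·m². The pivot is at distance d = 0.09226 m from the centre of mass.
By the parallel-axis theorem, I = I_cm + md² = 0.010121 + 0.020241 = 0.030362 kg·m².
T = 2π√(I/(mgd)) = 2π√(0.030362/(2.378 × 3.731 × 0.09226)) = 1.210 s.

1.210 s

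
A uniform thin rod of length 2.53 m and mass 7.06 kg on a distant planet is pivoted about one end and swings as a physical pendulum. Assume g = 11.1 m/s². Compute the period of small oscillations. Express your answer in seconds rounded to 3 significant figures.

For a physical pendulum T = 2π√(I/(mgd)), with d = 1.265 m from pivot to centre of mass.
I_cm = mL²/12 = 7.06 × 2.53²/12 = 3.766 kg·m²; I = I_cm + md² = 3.766 + 7.06 × 1.265² = 15.06 kg·m².
T = 2π√(15.06/(7.06 × 11.1 × 1.265)) = 2.45 s.

2.45 s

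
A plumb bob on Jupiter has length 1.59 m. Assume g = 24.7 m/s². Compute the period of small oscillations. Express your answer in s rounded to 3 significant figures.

1.59 s

T = 2π√(L/g) = 2π√(1.59/24.7) = 2π × 0.2537 = 1.59 s.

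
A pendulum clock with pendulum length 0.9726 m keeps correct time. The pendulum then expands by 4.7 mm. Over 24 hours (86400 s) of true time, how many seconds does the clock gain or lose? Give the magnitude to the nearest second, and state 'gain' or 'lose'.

T ∝ √L, so T'/T = √(0.97730/0.9726) = 1.00241.
In 86400 s of true time the clock registers 86400/1.00241 = 86192.0 s, so it loses 208 s.

lose 208 s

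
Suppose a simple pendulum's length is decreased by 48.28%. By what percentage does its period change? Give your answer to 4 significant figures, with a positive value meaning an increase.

T ∝ √L, so T'/T = √(0.51720) = 0.71917.
Percentage change in T = (0.71917 − 1) × 100% = -28.08%.

-28.08%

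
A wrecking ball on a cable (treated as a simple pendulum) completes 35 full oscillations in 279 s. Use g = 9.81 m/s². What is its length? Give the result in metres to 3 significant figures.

T = 279/35 = 7.971 s.
From T = 2π√(L/g), L = gT²/(4π²) = 9.81 × 7.971²/(4π²) = 15.8 m.

15.8 m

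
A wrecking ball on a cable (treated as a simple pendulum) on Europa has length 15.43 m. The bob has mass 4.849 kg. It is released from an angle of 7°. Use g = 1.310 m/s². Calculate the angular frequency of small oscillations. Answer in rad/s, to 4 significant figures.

ω = √(g/L) = √(1.310/15.43) = 0.2914 rad/s.

0.2914 rad/s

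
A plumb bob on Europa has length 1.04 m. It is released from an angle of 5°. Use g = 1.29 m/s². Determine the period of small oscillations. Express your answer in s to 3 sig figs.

T = 2π√(L/g) = 2π√(1.04/1.29) = 2π × 0.8979 = 5.64 s.

5.64 s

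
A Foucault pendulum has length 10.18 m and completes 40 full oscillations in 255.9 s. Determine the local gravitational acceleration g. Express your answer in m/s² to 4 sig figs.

T = 255.9/40 = 6.3975 s.
From T = 2π√(L/g), g = 4π²L/T² = 4π² × 10.18/6.3975² = 9.819 m/s².

9.819 m/s²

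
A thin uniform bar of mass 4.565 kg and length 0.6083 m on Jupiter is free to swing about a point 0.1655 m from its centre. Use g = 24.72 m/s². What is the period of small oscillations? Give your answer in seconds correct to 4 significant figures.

For a physical pendulum T = 2π√(I/(mgd)), with d = 0.16550 m from pivot to centre of mass.
I_cm = mL²/12 = 4.565 × 0.6083²/12 = 0.14077 kg·m²; I = I_cm + md² = 0.14077 + 4.565 × 0.16550² = 0.26580 kg·m².
T = 2π√(0.26580/(4.565 × 24.72 × 0.16550)) = 0.7496 s.

0.7496 s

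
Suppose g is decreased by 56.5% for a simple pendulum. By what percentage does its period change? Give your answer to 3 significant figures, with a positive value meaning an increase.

T ∝ 1/√g, so T'/T = 1/√(0.4350) = 1.516.
Percentage change in T = (1.516 − 1) × 100% = 51.6%.

51.6%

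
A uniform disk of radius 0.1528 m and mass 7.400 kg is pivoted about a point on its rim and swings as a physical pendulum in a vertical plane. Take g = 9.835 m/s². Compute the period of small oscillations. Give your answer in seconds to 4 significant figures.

0.9592 s

I_cm = ½mr² = 0.086387 kg·m². The pivot is at distance d = 0.1528 m from the centre of mass.
By the parallel-axis theorem, I = I_cm + md² = 0.086387 + 0.17277 = 0.25916 kg·m².
T = 2π√(I/(mgd)) = 2π√(0.25916/(7.400 × 9.835 × 0.1528)) = 0.9592 s.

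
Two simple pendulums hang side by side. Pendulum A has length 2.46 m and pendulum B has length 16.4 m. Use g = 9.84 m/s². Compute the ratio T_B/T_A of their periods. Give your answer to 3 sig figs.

2.58

T ∝ √L, so T_B/T_A = √(L_B/L_A) = √(16.4/2.46) = 2.58.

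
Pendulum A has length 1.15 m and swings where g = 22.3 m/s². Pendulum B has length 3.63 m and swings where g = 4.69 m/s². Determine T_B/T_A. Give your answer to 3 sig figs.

3.87

T = 2π√(L/g), so T_B/T_A = √((L_B/g_B)/(L_A/g_A)) = √((3.63/4.69)/(1.15/22.3)) = 3.87.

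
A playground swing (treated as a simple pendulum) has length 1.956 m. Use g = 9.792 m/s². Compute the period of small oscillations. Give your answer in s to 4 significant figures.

T = 2π√(L/g) = 2π√(1.956/9.792) = 2π × 0.44694 = 2.808 s.

2.808 s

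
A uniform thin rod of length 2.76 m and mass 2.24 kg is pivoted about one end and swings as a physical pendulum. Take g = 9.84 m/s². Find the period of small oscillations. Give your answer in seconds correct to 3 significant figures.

2.72 s

For a physical pendulum T = 2π√(I/(mgd)), with d = 1.380 m from pivot to centre of mass.
I_cm = mL²/12 = 2.24 × 2.76²/12 = 1.422 kg·m²; I = I_cm + md² = 1.422 + 2.24 × 1.380² = 5.688 kg·m².
T = 2π√(5.688/(2.24 × 9.84 × 1.380)) = 2.72 s.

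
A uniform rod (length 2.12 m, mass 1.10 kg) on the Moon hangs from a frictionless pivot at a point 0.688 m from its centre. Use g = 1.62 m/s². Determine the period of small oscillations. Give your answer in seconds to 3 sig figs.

5.48 s

For a physical pendulum T = 2π√(I/(mgd)), with d = 0.6880 m from pivot to centre of mass.
I_cm = mL²/12 = 1.10 × 2.12²/12 = 0.4120 kg·m²; I = I_cm + md² = 0.4120 + 1.10 × 0.6880² = 0.9327 kg·m².
T = 2π√(0.9327/(1.10 × 1.62 × 0.6880)) = 5.48 s.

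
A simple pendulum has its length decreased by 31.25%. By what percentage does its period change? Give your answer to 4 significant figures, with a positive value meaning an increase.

T ∝ √L, so T'/T = √(0.68750) = 0.82916.
Percentage change in T = (0.82916 − 1) × 100% = -17.08%.

-17.08%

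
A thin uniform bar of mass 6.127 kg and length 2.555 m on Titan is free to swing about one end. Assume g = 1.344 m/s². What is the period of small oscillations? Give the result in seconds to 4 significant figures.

7.073 s

For a physical pendulum T = 2π√(I/(mgd)), with d = 1.2775 m from pivot to centre of mass.
I_cm = mL²/12 = 6.127 × 2.555²/12 = 3.3331 kg·m²; I = I_cm + md² = 3.3331 + 6.127 × 1.2775² = 13.332 kg·m².
T = 2π√(13.332/(6.127 × 1.344 × 1.2775)) = 7.073 s.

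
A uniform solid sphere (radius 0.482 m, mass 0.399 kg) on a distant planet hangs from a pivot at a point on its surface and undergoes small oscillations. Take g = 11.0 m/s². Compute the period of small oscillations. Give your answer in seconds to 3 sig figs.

I_cm = (2/5)mr² = 0.03708 kg·m². The pivot is at distance d = 0.482 m from the centre of mass.
By the parallel-axis theorem, I = I_cm + md² = 0.03708 + 0.09270 = 0.1298 kg·m².
T = 2π√(I/(mgd)) = 2π√(0.1298/(0.399 × 11.0 × 0.482)) = 1.56 s.

1.56 s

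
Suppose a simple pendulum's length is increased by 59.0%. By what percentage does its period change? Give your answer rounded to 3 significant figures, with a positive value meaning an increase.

26.1%

T ∝ √L, so T'/T = √(1.590) = 1.261.
Percentage change in T = (1.261 − 1) × 100% = 26.1%.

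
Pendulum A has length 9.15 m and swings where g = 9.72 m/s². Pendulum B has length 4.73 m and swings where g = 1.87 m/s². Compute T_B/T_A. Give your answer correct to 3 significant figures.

T = 2π√(L/g), so T_B/T_A = √((L_B/g_B)/(L_A/g_A)) = √((4.73/1.87)/(9.15/9.72)) = 1.64.

1.64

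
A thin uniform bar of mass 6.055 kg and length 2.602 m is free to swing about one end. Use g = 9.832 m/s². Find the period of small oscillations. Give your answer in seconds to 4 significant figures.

2.639 s

For a physical pendulum T = 2π√(I/(mgd)), with d = 1.3010 m from pivot to centre of mass.
I_cm = mL²/12 = 6.055 × 2.602²/12 = 3.4162 kg·m²; I = I_cm + md² = 3.4162 + 6.055 × 1.3010² = 13.665 kg·m².
T = 2π√(13.665/(6.055 × 9.832 × 1.3010)) = 2.639 s.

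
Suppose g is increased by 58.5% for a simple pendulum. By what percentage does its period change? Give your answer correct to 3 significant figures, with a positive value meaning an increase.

T ∝ 1/√g, so T'/T = 1/√(1.585) = 0.7943.
Percentage change in T = (0.7943 − 1) × 100% = -20.6%.

-20.6%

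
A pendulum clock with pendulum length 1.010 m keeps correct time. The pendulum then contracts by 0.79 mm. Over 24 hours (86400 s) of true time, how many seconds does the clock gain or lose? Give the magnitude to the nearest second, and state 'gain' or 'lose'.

gain 34 s

T ∝ √L, so T'/T = √(1.00921/1.010) = 0.999609.
In 86400 s of true time the clock registers 86400/0.999609 = 86433.8 s, so it gains 34 s.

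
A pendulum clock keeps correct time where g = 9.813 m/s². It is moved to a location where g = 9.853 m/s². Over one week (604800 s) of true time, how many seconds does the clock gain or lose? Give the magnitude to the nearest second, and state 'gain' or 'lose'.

The clock's period scales as T ∝ 1/√g, so T'/T = √(9.813/9.853) = 0.997968.
In 604800 s of true time the clock registers 604800/0.997968 = 606031.4 s, so it gains 1231 s.

gain 1231 s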